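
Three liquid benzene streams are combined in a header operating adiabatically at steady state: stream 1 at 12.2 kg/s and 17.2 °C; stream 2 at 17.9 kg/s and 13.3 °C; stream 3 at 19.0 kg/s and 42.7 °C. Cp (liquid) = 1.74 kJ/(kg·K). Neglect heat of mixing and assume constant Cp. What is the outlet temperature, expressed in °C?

No heat crosses the boundary, so H_out = H_in.
Σ ṁᵢCp,ᵢTᵢ = 12.2×1.74×17.2 + 17.9×1.74×13.3 + 19.0×1.74×42.7 = 2191
Σ ṁᵢCp,ᵢ = 12.2×1.74 + 17.9×1.74 + 19.0×1.74 = 85.434
T_out = 2191 / 85.434 = 25.646 °C

T_out = 25.6 °C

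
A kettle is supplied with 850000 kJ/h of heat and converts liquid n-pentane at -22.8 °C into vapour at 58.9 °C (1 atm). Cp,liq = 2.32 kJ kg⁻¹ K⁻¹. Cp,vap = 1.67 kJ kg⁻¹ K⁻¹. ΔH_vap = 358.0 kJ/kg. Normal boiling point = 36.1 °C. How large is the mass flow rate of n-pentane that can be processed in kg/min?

Δh = 2.32×(36.1−-22.8) + 358.0 + 1.67×(58.9−36.1) = 532.72 kJ/kg
Q = 850000 kJ/h = 236.11 kJ/s = 14167 kJ/min
ṁ = Q/Δh = 14167 / 532.72 = 26.593 kg/min

ṁ = 26.6 kg/min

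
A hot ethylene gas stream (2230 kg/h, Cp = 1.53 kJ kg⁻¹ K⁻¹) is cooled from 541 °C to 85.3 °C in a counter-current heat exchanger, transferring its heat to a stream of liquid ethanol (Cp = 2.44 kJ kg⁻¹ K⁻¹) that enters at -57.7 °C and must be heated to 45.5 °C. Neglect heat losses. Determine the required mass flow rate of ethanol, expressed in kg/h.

ṁ_c = 6170 kg/h

Heat released by hot stream: Q = 2230 × 1.53 × (541 − 85.3) = 1.5548e+06 kJ/h
Energy balance on cold side (adiabatic exchanger): Q = ṁ_c·Cp_c·(T_c,out − T_c,in)
ṁ_c = 1.5548e+06 / [2.44 × (45.5 − -57.7)] = 6174.6 kg/h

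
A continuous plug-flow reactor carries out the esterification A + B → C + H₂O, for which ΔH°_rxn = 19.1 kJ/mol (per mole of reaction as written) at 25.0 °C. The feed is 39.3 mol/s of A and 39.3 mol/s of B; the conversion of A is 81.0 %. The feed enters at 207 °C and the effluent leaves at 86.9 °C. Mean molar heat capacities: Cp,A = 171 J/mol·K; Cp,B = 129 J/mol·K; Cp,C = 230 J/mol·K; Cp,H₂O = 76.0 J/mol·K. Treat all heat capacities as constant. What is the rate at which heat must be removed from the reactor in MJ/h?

Q_out = 2870 MJ/h

Extent of reaction ξ = 0.810 × 39.3 = 31.833 mol/s
Reaction term: ξ·ΔH°_rxn = 31.833 × 19.1 = 608.01 kJ/s
Sensible, feed 207→25 °C: -2145.8 kJ/s
Outlet flows (mol/s): A 7.467, B 7.467, C 31.833, H₂O 31.833
Sensible, products 25→86.9 °C: 741.62 kJ/s
Q = ΔH = -796.15 kJ/s = -796.15 kW
Heat removed = 2866.1 MJ/h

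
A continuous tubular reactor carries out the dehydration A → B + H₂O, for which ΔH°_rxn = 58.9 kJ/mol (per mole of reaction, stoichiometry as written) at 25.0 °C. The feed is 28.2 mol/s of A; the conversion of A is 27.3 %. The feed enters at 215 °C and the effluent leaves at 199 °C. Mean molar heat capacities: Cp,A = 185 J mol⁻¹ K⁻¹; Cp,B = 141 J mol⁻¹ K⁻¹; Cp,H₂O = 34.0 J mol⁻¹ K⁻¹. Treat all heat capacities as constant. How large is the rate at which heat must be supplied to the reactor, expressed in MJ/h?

Extent of reaction ξ = 0.273 × 28.2 = 7.6986 mol/s
Reaction term: ξ·ΔH°_rxn = 7.6986 × 58.9 = 453.45 kJ/s
Sensible, feed 215→25 °C: -991.23 kJ/s
Outlet flows (mol/s): A 20.501, B 7.6986, H₂O 7.6986
Sensible, products 25→199 °C: 894.36 kJ/s
Q = ΔH = 356.58 kJ/s = 356.58 kW
Heat supplied = 1283.7 MJ/h

Q_in = 1280 MJ/h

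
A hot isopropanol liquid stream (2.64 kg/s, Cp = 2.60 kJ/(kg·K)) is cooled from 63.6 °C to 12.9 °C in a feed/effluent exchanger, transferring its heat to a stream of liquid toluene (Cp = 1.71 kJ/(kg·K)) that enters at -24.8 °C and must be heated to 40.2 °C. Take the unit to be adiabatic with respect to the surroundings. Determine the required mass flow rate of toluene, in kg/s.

ṁ_c = 3.13 kg/s

Heat released by hot stream: Q = 2.64 × 2.60 × (63.6 − 12.9) = 348 kJ/s
Energy balance on cold side (adiabatic exchanger): Q = ṁ_c·Cp_c·(T_c,out − T_c,in)
ṁ_c = 348 / [1.71 × (40.2 − -24.8)] = 3.1309 kg/s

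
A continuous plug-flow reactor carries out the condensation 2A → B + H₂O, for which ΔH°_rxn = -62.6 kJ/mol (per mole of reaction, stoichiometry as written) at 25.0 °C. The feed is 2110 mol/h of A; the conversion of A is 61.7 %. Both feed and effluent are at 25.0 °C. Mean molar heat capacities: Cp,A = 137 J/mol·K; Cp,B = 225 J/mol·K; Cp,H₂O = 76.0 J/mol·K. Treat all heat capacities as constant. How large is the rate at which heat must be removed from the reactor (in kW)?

Q_out = 11.3 kW

Extent of reaction ξ = 0.617 × 2110 / 2 = 650.93 mol/h
Reaction term: ξ·ΔH°_rxn = 650.93 × -62.6 = -40749 kJ/h
Q = ΔH = -40749 kJ/h = -11.319 kW
Heat removed = 11.319 kW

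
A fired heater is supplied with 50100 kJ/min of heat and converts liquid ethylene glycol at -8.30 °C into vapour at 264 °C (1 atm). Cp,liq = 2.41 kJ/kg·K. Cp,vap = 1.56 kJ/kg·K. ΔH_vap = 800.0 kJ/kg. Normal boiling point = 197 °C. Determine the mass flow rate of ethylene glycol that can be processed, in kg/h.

ṁ = 2150 kg/h

Δh = 2.41×(197−-8.30) + 800.0 + 1.56×(264−197) = 1399.3 kJ/kg
Q = 50100 kJ/min = 835 kJ/s = 3.006e+06 kJ/h
ṁ = Q/Δh = 3.006e+06 / 1399.3 = 2148.2 kg/h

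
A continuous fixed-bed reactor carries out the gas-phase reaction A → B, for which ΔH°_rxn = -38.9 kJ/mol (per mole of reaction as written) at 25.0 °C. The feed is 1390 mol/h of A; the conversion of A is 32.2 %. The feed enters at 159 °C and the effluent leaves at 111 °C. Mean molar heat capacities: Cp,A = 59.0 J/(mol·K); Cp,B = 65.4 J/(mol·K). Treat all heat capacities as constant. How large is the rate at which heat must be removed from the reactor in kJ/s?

Q_out = 5.86 kJ/s

Extent of reaction ξ = 0.322 × 1390 = 447.58 mol/h
Reaction term: ξ·ΔH°_rxn = 447.58 × -38.9 = -17411 kJ/h
Sensible, feed 159→25 °C: -10989 kJ/h
Outlet flows (mol/h): A 942.42, B 447.58
Sensible, products 25→111 °C: 7299.2 kJ/h
Q = ΔH = -21101 kJ/h = -5.8614 kW
Heat removed = 5.8614 kJ/s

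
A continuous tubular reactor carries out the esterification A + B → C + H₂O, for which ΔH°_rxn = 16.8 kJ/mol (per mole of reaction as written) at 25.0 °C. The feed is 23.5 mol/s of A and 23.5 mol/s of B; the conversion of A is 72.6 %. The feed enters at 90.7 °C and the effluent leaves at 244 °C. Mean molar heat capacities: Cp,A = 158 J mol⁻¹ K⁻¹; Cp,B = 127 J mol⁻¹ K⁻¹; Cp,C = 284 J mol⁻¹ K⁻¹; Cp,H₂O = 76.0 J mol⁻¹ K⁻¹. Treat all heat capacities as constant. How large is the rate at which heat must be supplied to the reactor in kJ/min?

Extent of reaction ξ = 0.726 × 23.5 = 17.061 mol/s
Reaction term: ξ·ΔH°_rxn = 17.061 × 16.8 = 286.62 kJ/s
Sensible, feed 90.7→25 °C: -440.03 kJ/s
Outlet flows (mol/s): A 6.439, B 6.439, C 17.061, H₂O 17.061
Sensible, products 25→244 °C: 1747 kJ/s
Q = ΔH = 1593.6 kJ/s = 1593.6 kW
Heat supplied = 95615 kJ/min

Q_in = 95600 kJ/min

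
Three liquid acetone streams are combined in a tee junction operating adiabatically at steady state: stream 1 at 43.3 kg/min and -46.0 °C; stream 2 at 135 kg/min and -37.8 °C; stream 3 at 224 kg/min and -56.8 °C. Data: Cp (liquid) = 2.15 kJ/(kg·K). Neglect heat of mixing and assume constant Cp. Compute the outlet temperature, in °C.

T_out = -49.3 °C

No heat crosses the boundary, so H_out = H_in.
Σ ṁᵢCp,ᵢTᵢ = 43.3×2.15×-46.0 + 135×2.15×-37.8 + 224×2.15×-56.8 = -42609
Σ ṁᵢCp,ᵢ = 43.3×2.15 + 135×2.15 + 224×2.15 = 864.94
T_out = -42609 / 864.94 = -49.262 °C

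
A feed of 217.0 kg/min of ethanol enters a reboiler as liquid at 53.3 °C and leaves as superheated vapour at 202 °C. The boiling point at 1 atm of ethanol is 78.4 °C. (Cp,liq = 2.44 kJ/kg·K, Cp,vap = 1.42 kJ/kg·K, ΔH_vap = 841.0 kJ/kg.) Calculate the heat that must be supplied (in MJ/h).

liquid 53.3→78.4 °C: 61.244 kJ/kg
vaporisation at 78.4 °C: 841 kJ/kg
vapour 78.4→202 °C: 175.51 kJ/kg
Δh = 61.244 + 841 + 175.51 = 1077.8 kJ/kg
Q = ṁ·Δh = 217.0 kg/min × 1077.8 kJ/kg = 233870 kJ/min
|Q| = 3897.9 kW = 14032 MJ/h

Q = 14000 MJ/h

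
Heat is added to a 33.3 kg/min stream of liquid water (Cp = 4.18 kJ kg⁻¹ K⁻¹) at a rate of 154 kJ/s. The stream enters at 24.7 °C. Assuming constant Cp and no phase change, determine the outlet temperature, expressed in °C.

Q = 154 kJ/s = 9240 kJ/min
ΔT = Q/(ṁ·Cp) = 9240/(33.3×4.18) = 66.382 K
T_out = 24.7 + 66.382 = 91.082 °C

T_out = 91.1 °C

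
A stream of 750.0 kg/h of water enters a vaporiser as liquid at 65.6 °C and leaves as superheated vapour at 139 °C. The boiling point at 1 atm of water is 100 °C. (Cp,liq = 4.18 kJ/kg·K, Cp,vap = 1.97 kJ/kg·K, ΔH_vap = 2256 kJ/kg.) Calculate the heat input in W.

Q = 516000 W

liquid 65.6→100 °C: 143.79 kJ/kg
vaporisation at 100 °C: 2256 kJ/kg
vapour 100→139 °C: 76.83 kJ/kg
Δh = 143.79 + 2256 + 76.83 = 2476.6 kJ/kg
Q = ṁ·Δh = 750.0 kg/h × 2476.6 kJ/kg = 1.8575e+06 kJ/h
|Q| = 515.96 kW = 515960 W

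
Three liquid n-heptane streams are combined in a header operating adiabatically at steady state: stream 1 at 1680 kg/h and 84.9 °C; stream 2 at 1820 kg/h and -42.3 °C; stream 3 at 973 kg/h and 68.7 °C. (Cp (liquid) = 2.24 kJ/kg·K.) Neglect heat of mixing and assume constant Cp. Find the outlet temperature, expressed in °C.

No heat crosses the boundary, so H_out = H_in.
T_out = Σ ṁᵢCp,ᵢTᵢ / Σ ṁᵢCp,ᵢ
      = 296780 / 10020 = 29.62 °C

T_out = 29.6 °C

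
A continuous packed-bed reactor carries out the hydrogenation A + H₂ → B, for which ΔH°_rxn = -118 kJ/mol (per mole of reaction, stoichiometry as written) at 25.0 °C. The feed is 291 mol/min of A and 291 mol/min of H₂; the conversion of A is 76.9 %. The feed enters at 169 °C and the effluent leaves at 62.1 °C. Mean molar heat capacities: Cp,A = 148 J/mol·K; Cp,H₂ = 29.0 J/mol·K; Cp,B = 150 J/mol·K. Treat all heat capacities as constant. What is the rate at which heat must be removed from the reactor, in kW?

Extent of reaction ξ = 0.769 × 291 = 223.78 mol/min
Reaction term: ξ·ΔH°_rxn = 223.78 × -118 = -26406 kJ/min
Sensible, feed 169→25 °C: -7417 kJ/min
Outlet flows (mol/min): A 67.221, H₂ 67.221, B 223.78
Sensible, products 25→62.1 °C: 1686.8 kJ/min
Q = ΔH = -32136 kJ/min = -535.6 kW
Heat removed = 535.6 kW

Q_out = 536 kW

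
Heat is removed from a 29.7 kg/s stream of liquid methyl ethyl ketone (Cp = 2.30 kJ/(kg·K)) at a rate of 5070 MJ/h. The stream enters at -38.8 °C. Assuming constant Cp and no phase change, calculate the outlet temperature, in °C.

Q = 5070 MJ/h = 1408.3 kJ/s
ΔT = Q/(ṁ·Cp) = 1408.3/(29.7×2.30) = 20.617 K
T_out = -38.8 − 20.617 = -59.417 °C

T_out = -59.4 °C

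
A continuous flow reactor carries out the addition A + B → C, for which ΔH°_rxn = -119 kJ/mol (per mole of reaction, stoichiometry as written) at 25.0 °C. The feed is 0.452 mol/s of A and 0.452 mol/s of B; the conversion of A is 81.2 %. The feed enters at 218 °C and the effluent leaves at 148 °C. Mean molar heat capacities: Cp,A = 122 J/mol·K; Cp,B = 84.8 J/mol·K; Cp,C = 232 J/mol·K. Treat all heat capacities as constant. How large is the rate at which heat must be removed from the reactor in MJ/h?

Extent of reaction ξ = 0.812 × 0.452 = 0.36702 mol/s
Reaction term: ξ·ΔH°_rxn = 0.36702 × -119 = -43.676 kJ/s
Sensible, feed 218→25 °C: -18.04 kJ/s
Outlet flows (mol/s): A 0.084976, B 0.084976, C 0.36702
Sensible, products 25→148 °C: 12.635 kJ/s
Q = ΔH = -49.081 kJ/s = -49.081 kW
Heat removed = 176.69 MJ/h

Q_out = 177 MJ/h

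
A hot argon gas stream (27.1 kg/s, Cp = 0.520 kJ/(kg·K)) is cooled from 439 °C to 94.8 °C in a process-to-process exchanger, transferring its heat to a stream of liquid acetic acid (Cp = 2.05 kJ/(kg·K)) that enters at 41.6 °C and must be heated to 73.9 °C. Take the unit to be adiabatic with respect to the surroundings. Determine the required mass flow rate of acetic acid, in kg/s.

Heat released by hot stream: Q = 27.1 × 0.520 × (439 − 94.8) = 4850.5 kJ/s
Energy balance on cold side (adiabatic exchanger): Q = ṁ_c·Cp_c·(T_c,out − T_c,in)
ṁ_c = 4850.5 / [2.05 × (73.9 − 41.6)] = 73.253 kg/s

ṁ_c = 73.3 kg/s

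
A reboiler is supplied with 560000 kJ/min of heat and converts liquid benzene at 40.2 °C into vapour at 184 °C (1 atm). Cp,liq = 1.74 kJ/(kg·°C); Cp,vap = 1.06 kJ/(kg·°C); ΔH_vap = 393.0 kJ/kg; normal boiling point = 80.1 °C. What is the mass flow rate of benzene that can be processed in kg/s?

Δh = 1.74×(80.1−40.2) + 393.0 + 1.06×(184−80.1) = 572.56 kJ/kg
Q = 560000 kJ/min = 9333.3 kJ/s = 9333.3 kJ/s
ṁ = Q/Δh = 9333.3 / 572.56 = 16.301 kg/s

ṁ = 16.3 kg/s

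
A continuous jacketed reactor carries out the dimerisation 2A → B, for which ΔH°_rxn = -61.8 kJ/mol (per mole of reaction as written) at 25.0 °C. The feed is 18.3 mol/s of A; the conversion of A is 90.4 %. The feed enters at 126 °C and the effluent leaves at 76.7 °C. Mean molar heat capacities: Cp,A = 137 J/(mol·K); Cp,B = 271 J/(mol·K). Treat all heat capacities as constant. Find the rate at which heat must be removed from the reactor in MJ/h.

Extent of reaction ξ = 0.904 × 18.3 / 2 = 8.2716 mol/s
Reaction term: ξ·ΔH°_rxn = 8.2716 × -61.8 = -511.18 kJ/s
Sensible, feed 126→25 °C: -253.22 kJ/s
Outlet flows (mol/s): A 1.7568, B 8.2716
Sensible, products 25→76.7 °C: 128.33 kJ/s
Q = ΔH = -636.07 kJ/s = -636.07 kW
Heat removed = 2289.8 MJ/h

Q_out = 2290 MJ/h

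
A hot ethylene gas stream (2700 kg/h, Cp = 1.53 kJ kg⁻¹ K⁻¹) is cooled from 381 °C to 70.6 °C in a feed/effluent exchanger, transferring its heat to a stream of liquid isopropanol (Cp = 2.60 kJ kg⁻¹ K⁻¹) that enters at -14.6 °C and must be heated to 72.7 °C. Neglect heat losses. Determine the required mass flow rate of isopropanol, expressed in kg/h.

ṁ_c = 5650 kg/h

Heat released by hot stream: Q = 2700 × 1.53 × (381 − 70.6) = 1.2823e+06 kJ/h
Energy balance on cold side (adiabatic exchanger): Q = ṁ_c·Cp_c·(T_c,out − T_c,in)
ṁ_c = 1.2823e+06 / [2.60 × (72.7 − -14.6)] = 5649.2 kg/h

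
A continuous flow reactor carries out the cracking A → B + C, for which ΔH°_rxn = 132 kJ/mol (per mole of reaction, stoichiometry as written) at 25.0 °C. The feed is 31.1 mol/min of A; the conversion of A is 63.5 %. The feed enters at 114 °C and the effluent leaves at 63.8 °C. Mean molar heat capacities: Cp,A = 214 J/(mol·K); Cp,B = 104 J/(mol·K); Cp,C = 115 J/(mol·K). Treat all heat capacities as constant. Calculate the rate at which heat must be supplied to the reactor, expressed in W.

Extent of reaction ξ = 0.635 × 31.1 = 19.748 mol/min
Reaction term: ξ·ΔH°_rxn = 19.748 × 132 = 2606.8 kJ/min
Sensible, feed 114→25 °C: -592.33 kJ/min
Outlet flows (mol/min): A 11.352, B 19.748, C 19.748
Sensible, products 25→63.8 °C: 262.06 kJ/min
Q = ΔH = 2276.5 kJ/min = 37.942 kW
Heat supplied = 37942 W

Q_in = 37900 W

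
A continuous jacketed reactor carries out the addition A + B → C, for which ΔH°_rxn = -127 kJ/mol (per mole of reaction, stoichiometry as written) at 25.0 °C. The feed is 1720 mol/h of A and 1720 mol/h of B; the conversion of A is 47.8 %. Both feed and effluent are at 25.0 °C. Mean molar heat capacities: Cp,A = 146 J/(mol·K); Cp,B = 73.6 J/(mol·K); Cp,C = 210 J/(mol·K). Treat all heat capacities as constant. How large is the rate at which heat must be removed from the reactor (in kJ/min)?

Q_out = 1740 kJ/min

Extent of reaction ξ = 0.478 × 1720 = 822.16 mol/h
Reaction term: ξ·ΔH°_rxn = 822.16 × -127 = -104410 kJ/h
Q = ΔH = -104410 kJ/h = -29.004 kW
Heat removed = 1740.2 kJ/min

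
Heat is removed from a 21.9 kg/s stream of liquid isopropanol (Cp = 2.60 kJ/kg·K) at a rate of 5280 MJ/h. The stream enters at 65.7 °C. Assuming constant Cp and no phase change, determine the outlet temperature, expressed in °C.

Q = 5280 MJ/h = 1466.7 kJ/s
ΔT = Q/(ṁ·Cp) = 1466.7/(21.9×2.60) = 25.758 K
T_out = 65.7 − 25.758 = 39.942 °C

T_out = 39.9 °C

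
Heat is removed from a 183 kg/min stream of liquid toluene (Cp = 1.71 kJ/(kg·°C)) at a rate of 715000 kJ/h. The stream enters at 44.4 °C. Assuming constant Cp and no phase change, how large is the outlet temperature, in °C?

T_out = 6.32 °C

Q = 715000 kJ/h = 11917 kJ/min
ΔT = Q/(ṁ·Cp) = 11917/(183×1.71) = 38.081 K
T_out = 44.4 − 38.081 = 6.3191 °C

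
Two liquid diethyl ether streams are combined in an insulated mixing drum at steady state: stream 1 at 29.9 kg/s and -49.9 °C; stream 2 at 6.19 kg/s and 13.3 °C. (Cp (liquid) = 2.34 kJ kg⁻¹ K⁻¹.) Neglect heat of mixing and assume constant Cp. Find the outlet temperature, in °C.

No heat crosses the boundary, so H_out = H_in.
T_out = Σ ṁᵢCp,ᵢTᵢ / Σ ṁᵢCp,ᵢ
      = -3298.7 / 84.451 = -39.06 °C

T_out = -39.1 °C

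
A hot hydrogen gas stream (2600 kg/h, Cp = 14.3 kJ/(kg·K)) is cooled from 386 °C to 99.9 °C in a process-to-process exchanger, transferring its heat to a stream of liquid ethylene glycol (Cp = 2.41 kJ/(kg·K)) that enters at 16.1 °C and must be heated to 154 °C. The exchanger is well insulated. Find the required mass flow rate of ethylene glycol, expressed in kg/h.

ṁ_c = 32000 kg/h

Heat released by hot stream: Q = 2600 × 14.3 × (386 − 99.9) = 1.0637e+07 kJ/h
Energy balance on cold side (adiabatic exchanger): Q = ṁ_c·Cp_c·(T_c,out − T_c,in)
ṁ_c = 1.0637e+07 / [2.41 × (154 − 16.1)] = 32007 kg/h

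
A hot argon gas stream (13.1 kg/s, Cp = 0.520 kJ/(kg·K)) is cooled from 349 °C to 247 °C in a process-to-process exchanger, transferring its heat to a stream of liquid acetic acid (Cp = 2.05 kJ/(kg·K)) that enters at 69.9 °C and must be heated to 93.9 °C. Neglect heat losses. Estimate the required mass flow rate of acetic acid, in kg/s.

ṁ_c = 14.1 kg/s

Heat released by hot stream: Q = 13.1 × 0.520 × (349 − 247) = 694.82 kJ/s
Energy balance on cold side (adiabatic exchanger): Q = ṁ_c·Cp_c·(T_c,out − T_c,in)
ṁ_c = 694.82 / [2.05 × (93.9 − 69.9)] = 14.122 kg/s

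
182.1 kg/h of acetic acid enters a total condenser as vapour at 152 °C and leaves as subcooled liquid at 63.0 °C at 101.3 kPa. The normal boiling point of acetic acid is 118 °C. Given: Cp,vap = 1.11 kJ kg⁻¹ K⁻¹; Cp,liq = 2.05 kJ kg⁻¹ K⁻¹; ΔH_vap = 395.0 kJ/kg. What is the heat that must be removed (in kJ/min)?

Q_c = 1660 kJ/min

vapour 152→118 °C: -37.74 kJ/kg
condensation at 118 °C: -395 kJ/kg
liquid 118→63.0 °C: -112.75 kJ/kg
Δh = -37.74 + -395 + -112.75 = -545.49 kJ/kg
Q = ṁ·Δh = 182.1 kg/h × -545.49 kJ/kg = -99334 kJ/h
|Q| = 27.593 kW = 1655.6 kJ/min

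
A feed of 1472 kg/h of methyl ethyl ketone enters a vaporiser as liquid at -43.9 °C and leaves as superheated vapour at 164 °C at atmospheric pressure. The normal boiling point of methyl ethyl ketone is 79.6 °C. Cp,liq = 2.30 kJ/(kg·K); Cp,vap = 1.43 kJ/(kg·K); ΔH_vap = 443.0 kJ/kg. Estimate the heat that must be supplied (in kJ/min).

liquid -43.9→79.6 °C: 284.05 kJ/kg
vaporisation at 79.6 °C: 443 kJ/kg
vapour 79.6→164 °C: 120.69 kJ/kg
Δh = 284.05 + 443 + 120.69 = 847.74 kJ/kg
Q = ṁ·Δh = 1472 kg/h × 847.74 kJ/kg = 1.2479e+06 kJ/h
|Q| = 346.63 kW = 20798 kJ/min

Q = 20800 kJ/min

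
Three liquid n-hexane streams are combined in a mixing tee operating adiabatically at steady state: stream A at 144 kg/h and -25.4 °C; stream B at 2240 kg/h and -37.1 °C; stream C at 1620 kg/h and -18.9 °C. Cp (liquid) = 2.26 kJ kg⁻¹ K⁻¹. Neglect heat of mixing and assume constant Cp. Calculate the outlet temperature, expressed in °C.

Energy balance with Q = 0: Σ ṁᵢCp,ᵢ(T_out − Tᵢ) = 0
Σ ṁᵢCp,ᵢTᵢ = 144×2.26×-25.4 + 2240×2.26×-37.1 + 1620×2.26×-18.9 = -265280
Σ ṁᵢCp,ᵢ = 144×2.26 + 2240×2.26 + 1620×2.26 = 9049
T_out = -265280 / 9049 = -29.316 °C

T_out = -29.3 °C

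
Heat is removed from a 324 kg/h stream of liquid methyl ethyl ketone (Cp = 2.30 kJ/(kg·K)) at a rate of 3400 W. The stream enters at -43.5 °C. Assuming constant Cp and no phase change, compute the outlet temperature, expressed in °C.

Q = 3400 W = 12240 kJ/h
ΔT = Q/(ṁ·Cp) = 12240/(324×2.30) = 16.425 K
T_out = -43.5 − 16.425 = -59.925 °C

T_out = -59.9 °C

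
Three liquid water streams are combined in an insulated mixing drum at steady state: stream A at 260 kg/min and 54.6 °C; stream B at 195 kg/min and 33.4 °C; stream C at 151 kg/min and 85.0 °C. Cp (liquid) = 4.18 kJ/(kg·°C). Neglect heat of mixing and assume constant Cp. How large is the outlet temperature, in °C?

T_out = 55.4 °C

No heat crosses the boundary, so H_out = H_in.
Σ ṁᵢCp,ᵢTᵢ = 260×4.18×54.6 + 195×4.18×33.4 + 151×4.18×85.0 = 140210
Σ ṁᵢCp,ᵢ = 260×4.18 + 195×4.18 + 151×4.18 = 2533.1
T_out = 140210 / 2533.1 = 55.353 °C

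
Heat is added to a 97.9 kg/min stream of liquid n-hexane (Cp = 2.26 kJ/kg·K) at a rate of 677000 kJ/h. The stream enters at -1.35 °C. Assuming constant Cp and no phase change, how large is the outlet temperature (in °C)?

Q = 677000 kJ/h = 11283 kJ/min
ΔT = Q/(ṁ·Cp) = 11283/(97.9×2.26) = 50.997 K
T_out = -1.35 + 50.997 = 49.647 °C

T_out = 49.6 °C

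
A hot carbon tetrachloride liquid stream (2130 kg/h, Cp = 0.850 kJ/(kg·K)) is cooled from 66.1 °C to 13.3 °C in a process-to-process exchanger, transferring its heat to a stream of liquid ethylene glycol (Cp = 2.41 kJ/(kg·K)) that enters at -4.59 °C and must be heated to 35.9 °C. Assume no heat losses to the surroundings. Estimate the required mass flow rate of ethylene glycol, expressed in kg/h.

ṁ_c = 980 kg/h

Heat released by hot stream: Q = 2130 × 0.850 × (66.1 − 13.3) = 95594 kJ/h
Energy balance on cold side (adiabatic exchanger): Q = ṁ_c·Cp_c·(T_c,out − T_c,in)
ṁ_c = 95594 / [2.41 × (35.9 − -4.59)] = 979.64 kg/h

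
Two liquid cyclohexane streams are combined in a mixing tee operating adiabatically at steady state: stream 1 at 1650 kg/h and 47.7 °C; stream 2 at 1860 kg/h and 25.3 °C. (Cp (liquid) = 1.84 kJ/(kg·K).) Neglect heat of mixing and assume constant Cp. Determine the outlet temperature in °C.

Energy balance with Q = 0: Σ ṁᵢCp,ᵢ(T_out − Tᵢ) = 0
T_out = Σ ṁᵢCp,ᵢTᵢ / Σ ṁᵢCp,ᵢ
      = 231400 / 6458.4 = 35.83 °C

T_out = 35.8 °C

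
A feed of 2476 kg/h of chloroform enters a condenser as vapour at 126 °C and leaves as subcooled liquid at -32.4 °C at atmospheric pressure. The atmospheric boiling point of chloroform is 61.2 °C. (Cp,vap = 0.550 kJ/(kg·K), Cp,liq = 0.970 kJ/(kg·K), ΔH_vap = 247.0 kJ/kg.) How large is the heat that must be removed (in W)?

Q_c = 257000 W

vapour 126→61.2 °C: -35.64 kJ/kg
condensation at 61.2 °C: -247 kJ/kg
liquid 61.2→-32.4 °C: -90.792 kJ/kg
Δh = -35.64 + -247 + -90.792 = -373.43 kJ/kg
Q = ṁ·Δh = 2476 kg/h × -373.43 kJ/kg = -924620 kJ/h
|Q| = 256.84 kW = 256840 W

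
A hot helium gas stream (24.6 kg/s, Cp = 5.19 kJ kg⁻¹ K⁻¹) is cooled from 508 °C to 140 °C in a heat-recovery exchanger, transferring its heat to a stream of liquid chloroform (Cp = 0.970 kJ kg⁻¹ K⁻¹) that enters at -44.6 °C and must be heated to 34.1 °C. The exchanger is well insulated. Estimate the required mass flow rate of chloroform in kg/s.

Heat released by hot stream: Q = 24.6 × 5.19 × (508 − 140) = 46984 kJ/s
Energy balance on cold side (adiabatic exchanger): Q = ṁ_c·Cp_c·(T_c,out − T_c,in)
ṁ_c = 46984 / [0.970 × (34.1 − -44.6)] = 615.47 kg/s

ṁ_c = 615 kg/s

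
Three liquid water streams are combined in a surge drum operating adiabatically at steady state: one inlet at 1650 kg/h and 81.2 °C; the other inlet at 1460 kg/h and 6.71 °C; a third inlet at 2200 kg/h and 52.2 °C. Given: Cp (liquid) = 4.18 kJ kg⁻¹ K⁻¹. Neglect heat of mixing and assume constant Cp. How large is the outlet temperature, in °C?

Adiabatic, steady state ⇒ Σ ṁᵢCp,ᵢ(T_out − Tᵢ) = 0
T_out = Σ ṁᵢCp,ᵢTᵢ / Σ ṁᵢCp,ᵢ
      = 1.081e+06 / 22196 = 48.704 °C

T_out = 48.7 °C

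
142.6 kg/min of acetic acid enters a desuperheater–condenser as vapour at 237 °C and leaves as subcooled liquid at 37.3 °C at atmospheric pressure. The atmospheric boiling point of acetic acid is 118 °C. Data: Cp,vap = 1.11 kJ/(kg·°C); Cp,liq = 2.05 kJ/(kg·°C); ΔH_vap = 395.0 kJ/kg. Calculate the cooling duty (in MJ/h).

Q_c = 5930 MJ/h

vapour 237→118 °C: -132.09 kJ/kg
condensation at 118 °C: -395 kJ/kg
liquid 118→37.3 °C: -165.44 kJ/kg
Δh = -132.09 + -395 + -165.44 = -692.52 kJ/kg
Q = ṁ·Δh = 142.6 kg/min × -692.52 kJ/kg = -98754 kJ/min
|Q| = 1645.9 kW = 5925.2 MJ/h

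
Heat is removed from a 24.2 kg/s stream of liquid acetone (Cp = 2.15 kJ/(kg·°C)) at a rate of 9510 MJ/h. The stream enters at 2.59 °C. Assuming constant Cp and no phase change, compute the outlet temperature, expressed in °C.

T_out = -48.2 °C

Q = 9510 MJ/h = 2641.7 kJ/s
ΔT = Q/(ṁ·Cp) = 2641.7/(24.2×2.15) = 50.772 K
T_out = 2.59 − 50.772 = -48.182 °C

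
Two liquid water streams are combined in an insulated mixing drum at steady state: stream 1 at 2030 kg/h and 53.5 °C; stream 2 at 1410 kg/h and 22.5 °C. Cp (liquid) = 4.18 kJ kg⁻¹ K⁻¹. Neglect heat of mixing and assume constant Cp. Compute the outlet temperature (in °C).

T_out = 40.8 °C

Adiabatic, steady state ⇒ Σ ṁᵢCp,ᵢ(T_out − Tᵢ) = 0
Σ ṁᵢCp,ᵢTᵢ = 2030×4.18×53.5 + 1410×4.18×22.5 = 586580
Σ ṁᵢCp,ᵢ = 2030×4.18 + 1410×4.18 = 14379
T_out = 586580 / 14379 = 40.794 °C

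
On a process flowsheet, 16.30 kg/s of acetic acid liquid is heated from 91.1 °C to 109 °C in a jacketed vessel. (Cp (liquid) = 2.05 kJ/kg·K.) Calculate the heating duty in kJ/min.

Q = 35900 kJ/min

Q = ṁ·Cp·ΔT = 16.30 × 2.05 × (109 − 91.1) = 598.13 kJ/s
Heating duty = 35888 kJ/min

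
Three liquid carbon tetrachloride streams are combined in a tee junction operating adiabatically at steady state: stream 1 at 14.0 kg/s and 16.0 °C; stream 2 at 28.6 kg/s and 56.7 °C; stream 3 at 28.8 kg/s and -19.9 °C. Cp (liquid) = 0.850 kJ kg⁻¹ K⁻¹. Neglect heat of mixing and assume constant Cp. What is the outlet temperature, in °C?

Energy balance with Q = 0: Σ ṁᵢCp,ᵢ(T_out − Tᵢ) = 0
Σ ṁᵢCp,ᵢTᵢ = 14.0×0.850×16.0 + 28.6×0.850×56.7 + 28.8×0.850×-19.9 = 1081.6
Σ ṁᵢCp,ᵢ = 14.0×0.850 + 28.6×0.850 + 28.8×0.850 = 60.69
T_out = 1081.6 / 60.69 = 17.822 °C

T_out = 17.8 °C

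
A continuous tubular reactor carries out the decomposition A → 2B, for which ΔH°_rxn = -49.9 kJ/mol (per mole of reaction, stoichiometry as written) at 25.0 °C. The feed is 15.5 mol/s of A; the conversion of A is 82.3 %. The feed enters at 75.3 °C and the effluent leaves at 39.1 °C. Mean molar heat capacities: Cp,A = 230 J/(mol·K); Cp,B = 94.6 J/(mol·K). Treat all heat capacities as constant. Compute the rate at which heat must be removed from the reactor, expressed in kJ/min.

Q_out = 46400 kJ/min

Extent of reaction ξ = 0.823 × 15.5 = 12.756 mol/s
Reaction term: ξ·ΔH°_rxn = 12.756 × -49.9 = -636.55 kJ/s
Sensible, feed 75.3→25 °C: -179.32 kJ/s
Outlet flows (mol/s): A 2.7435, B 25.513
Sensible, products 25→39.1 °C: 42.928 kJ/s
Q = ΔH = -772.94 kJ/s = -772.94 kW
Heat removed = 46376 kJ/min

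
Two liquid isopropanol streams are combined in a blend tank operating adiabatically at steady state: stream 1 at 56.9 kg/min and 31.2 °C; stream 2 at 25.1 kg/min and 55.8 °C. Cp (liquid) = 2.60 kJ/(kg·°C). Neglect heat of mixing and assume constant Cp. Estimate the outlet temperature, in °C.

Energy balance with Q = 0: Σ ṁᵢCp,ᵢ(T_out − Tᵢ) = 0
Σ ṁᵢCp,ᵢTᵢ = 56.9×2.60×31.2 + 25.1×2.60×55.8 = 8257.2
Σ ṁᵢCp,ᵢ = 56.9×2.60 + 25.1×2.60 = 213.2
T_out = 8257.2 / 213.2 = 38.73 °C

T_out = 38.7 °C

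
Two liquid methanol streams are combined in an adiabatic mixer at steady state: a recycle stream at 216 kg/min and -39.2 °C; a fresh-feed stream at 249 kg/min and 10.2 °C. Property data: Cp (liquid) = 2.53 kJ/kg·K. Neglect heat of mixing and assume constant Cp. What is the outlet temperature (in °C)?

No heat crosses the boundary, so H_out = H_in.
Σ ṁᵢCp,ᵢTᵢ = 216×2.53×-39.2 + 249×2.53×10.2 = -14996
Σ ṁᵢCp,ᵢ = 216×2.53 + 249×2.53 = 1176.4
T_out = -14996 / 1176.4 = -12.747 °C

T_out = -12.7 °C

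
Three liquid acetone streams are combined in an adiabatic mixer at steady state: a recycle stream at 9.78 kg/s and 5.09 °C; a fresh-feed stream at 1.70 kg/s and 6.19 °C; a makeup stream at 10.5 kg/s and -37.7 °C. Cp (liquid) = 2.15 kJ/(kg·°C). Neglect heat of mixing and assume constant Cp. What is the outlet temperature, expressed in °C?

Adiabatic, steady state ⇒ Σ ṁᵢCp,ᵢ(T_out − Tᵢ) = 0
T_out = Σ ṁᵢCp,ᵢTᵢ / Σ ṁᵢCp,ᵢ
      = -721.43 / 47.257 = -15.266 °C

T_out = -15.3 °C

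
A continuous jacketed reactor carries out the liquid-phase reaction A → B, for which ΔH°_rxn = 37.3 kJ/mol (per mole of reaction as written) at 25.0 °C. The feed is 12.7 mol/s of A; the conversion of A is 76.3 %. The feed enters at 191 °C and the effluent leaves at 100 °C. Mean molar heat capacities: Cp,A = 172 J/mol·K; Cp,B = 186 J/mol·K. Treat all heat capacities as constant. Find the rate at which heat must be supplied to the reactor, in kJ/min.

Extent of reaction ξ = 0.763 × 12.7 = 9.6901 mol/s
Reaction term: ξ·ΔH°_rxn = 9.6901 × 37.3 = 361.44 kJ/s
Sensible, feed 191→25 °C: -362.61 kJ/s
Outlet flows (mol/s): A 3.0099, B 9.6901
Sensible, products 25→100 °C: 174 kJ/s
Q = ΔH = 172.83 kJ/s = 172.83 kW
Heat supplied = 10370 kJ/min

Q_in = 10400 kJ/min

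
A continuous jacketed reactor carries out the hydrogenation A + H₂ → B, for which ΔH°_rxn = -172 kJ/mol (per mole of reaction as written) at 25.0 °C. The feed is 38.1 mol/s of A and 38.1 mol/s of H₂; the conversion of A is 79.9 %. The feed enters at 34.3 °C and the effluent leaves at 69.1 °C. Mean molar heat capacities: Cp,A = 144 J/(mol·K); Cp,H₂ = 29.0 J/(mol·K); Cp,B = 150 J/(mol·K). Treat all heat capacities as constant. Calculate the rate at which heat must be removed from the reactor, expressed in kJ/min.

Q_out = 302000 kJ/min

Extent of reaction ξ = 0.799 × 38.1 = 30.442 mol/s
Reaction term: ξ·ΔH°_rxn = 30.442 × -172 = -5236 kJ/s
Sensible, feed 34.3→25 °C: -61.299 kJ/s
Outlet flows (mol/s): A 7.6581, H₂ 7.6581, B 30.442
Sensible, products 25→69.1 °C: 259.8 kJ/s
Q = ΔH = -5037.5 kJ/s = -5037.5 kW
Heat removed = 302250 kJ/min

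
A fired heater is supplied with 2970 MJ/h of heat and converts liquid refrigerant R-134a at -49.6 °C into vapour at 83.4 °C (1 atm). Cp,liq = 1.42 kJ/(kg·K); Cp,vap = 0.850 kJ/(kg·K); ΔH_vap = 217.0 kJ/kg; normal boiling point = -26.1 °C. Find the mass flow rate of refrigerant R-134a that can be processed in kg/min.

Δh = 1.42×(-26.1−-49.6) + 217.0 + 0.850×(83.4−-26.1) = 343.44 kJ/kg
Q = 2970 MJ/h = 825 kJ/s = 49500 kJ/min
ṁ = Q/Δh = 49500 / 343.44 = 144.13 kg/min

ṁ = 144 kg/min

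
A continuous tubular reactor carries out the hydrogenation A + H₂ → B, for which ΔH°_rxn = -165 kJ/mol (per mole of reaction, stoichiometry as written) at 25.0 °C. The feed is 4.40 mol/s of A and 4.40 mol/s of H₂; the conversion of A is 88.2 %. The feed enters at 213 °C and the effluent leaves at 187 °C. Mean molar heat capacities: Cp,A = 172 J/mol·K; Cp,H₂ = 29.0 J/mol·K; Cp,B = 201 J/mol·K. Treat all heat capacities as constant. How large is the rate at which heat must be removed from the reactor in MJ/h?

Extent of reaction ξ = 0.882 × 4.40 = 3.8808 mol/s
Reaction term: ξ·ΔH°_rxn = 3.8808 × -165 = -640.33 kJ/s
Sensible, feed 213→25 °C: -166.27 kJ/s
Outlet flows (mol/s): A 0.5192, H₂ 0.5192, B 3.8808
Sensible, products 25→187 °C: 143.27 kJ/s
Q = ΔH = -663.33 kJ/s = -663.33 kW
Heat removed = 2388 MJ/h

Q_out = 2390 MJ/h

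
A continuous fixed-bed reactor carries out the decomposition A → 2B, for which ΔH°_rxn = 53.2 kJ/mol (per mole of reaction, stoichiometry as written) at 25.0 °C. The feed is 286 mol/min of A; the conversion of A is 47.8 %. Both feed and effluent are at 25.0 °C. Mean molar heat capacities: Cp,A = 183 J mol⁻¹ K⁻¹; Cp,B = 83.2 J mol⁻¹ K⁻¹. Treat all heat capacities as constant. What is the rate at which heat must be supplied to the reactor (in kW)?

Q_in = 121 kW

Extent of reaction ξ = 0.478 × 286 = 136.71 mol/min
Reaction term: ξ·ΔH°_rxn = 136.71 × 53.2 = 7272.9 kJ/min
Q = ΔH = 7272.9 kJ/min = 121.21 kW
Heat supplied = 121.21 kW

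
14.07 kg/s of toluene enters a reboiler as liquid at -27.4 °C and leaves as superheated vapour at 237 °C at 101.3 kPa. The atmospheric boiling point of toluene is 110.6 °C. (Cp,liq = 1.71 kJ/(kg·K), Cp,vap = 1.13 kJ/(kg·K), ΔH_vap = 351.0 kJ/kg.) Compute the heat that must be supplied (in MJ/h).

Q = 37000 MJ/h

liquid -27.4→110.6 °C: 235.98 kJ/kg
vaporisation at 110.6 °C: 351 kJ/kg
vapour 110.6→237 °C: 142.83 kJ/kg
Δh = 235.98 + 351 + 142.83 = 729.81 kJ/kg
Q = ṁ·Δh = 14.07 kg/s × 729.81 kJ/kg = 10268 kJ/s
|Q| = 10268 kW = 36966 MJ/h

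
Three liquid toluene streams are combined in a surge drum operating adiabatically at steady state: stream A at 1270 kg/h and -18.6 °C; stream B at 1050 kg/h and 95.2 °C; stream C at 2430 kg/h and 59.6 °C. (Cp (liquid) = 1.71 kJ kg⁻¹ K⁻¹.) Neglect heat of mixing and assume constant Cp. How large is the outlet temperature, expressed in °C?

Energy balance with Q = 0: Σ ṁᵢCp,ᵢ(T_out − Tᵢ) = 0
T_out = Σ ṁᵢCp,ᵢTᵢ / Σ ṁᵢCp,ᵢ
      = 378190 / 8122.5 = 46.561 °C

T_out = 46.6 °C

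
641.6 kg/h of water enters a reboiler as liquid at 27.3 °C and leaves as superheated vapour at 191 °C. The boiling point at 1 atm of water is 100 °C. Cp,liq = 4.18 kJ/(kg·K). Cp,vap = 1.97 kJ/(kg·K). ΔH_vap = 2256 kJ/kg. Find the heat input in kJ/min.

Q = 29300 kJ/min

liquid 27.3→100 °C: 303.89 kJ/kg
vaporisation at 100 °C: 2256 kJ/kg
vapour 100→191 °C: 179.27 kJ/kg
Δh = 303.89 + 2256 + 179.27 = 2739.2 kJ/kg
Q = ṁ·Δh = 641.6 kg/h × 2739.2 kJ/kg = 1.7574e+06 kJ/h
|Q| = 488.18 kW = 29291 kJ/min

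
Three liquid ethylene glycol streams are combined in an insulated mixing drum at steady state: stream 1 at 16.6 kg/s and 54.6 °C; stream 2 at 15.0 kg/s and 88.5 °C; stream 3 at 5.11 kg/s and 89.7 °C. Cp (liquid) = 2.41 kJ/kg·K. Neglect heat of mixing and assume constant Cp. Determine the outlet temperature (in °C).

T_out = 73.3 °C

No heat crosses the boundary, so H_out = H_in.
Σ ṁᵢCp,ᵢTᵢ = 16.6×2.41×54.6 + 15.0×2.41×88.5 + 5.11×2.41×89.7 = 6488.3
Σ ṁᵢCp,ᵢ = 16.6×2.41 + 15.0×2.41 + 5.11×2.41 = 88.471
T_out = 6488.3 / 88.471 = 73.338 °C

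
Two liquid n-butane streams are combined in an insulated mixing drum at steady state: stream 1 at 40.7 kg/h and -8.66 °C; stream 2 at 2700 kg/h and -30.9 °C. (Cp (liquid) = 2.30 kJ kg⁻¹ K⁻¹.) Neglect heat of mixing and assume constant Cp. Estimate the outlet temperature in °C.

T_out = -30.6 °C

Energy balance with Q = 0: Σ ṁᵢCp,ᵢ(T_out − Tᵢ) = 0
Σ ṁᵢCp,ᵢTᵢ = 40.7×2.30×-8.66 + 2700×2.30×-30.9 = -192700
Σ ṁᵢCp,ᵢ = 40.7×2.30 + 2700×2.30 = 6303.6
T_out = -192700 / 6303.6 = -30.57 °C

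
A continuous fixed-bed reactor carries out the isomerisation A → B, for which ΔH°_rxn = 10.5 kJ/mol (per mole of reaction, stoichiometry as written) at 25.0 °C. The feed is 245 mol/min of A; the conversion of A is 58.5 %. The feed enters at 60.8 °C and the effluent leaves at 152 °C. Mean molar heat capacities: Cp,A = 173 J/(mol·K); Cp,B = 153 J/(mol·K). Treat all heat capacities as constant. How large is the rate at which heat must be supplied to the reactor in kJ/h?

Extent of reaction ξ = 0.585 × 245 = 143.32 mol/min
Reaction term: ξ·ΔH°_rxn = 143.32 × 10.5 = 1504.9 kJ/min
Sensible, feed 60.8→25 °C: -1517.4 kJ/min
Outlet flows (mol/min): A 101.68, B 143.32
Sensible, products 25→152 °C: 5018.8 kJ/min
Q = ΔH = 5006.4 kJ/min = 83.44 kW
Heat supplied = 300380 kJ/h

Q_in = 300000 kJ/h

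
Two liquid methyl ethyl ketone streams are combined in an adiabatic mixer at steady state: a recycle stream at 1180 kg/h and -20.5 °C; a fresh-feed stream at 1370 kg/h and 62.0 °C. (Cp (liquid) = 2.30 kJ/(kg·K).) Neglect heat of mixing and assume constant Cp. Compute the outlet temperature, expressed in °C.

No heat crosses the boundary, so H_out = H_in.
T_out = Σ ṁᵢCp,ᵢTᵢ / Σ ṁᵢCp,ᵢ
      = 139720 / 5865 = 23.824 °C

T_out = 23.8 °C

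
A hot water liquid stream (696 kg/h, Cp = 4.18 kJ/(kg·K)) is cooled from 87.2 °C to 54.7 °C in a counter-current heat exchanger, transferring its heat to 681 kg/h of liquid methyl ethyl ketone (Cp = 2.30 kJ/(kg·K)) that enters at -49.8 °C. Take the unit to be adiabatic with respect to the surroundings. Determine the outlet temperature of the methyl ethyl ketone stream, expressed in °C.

T_c,out = 10.6 °C

Heat released by hot stream: Q = 696 × 4.18 × (87.2 − 54.7) = 94552 kJ/h
Energy balance on cold side (adiabatic exchanger): Q = ṁ_c·Cp_c·(T_c,out − T_c,in)
T_c,out = -49.8 + 94552/(681 × 2.30) = 10.566 °C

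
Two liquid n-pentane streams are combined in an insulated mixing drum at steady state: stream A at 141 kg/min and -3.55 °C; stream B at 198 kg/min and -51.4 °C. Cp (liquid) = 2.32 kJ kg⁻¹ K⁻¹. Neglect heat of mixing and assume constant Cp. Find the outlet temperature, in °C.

T_out = -31.5 °C

Energy balance with Q = 0: Σ ṁᵢCp,ᵢ(T_out − Tᵢ) = 0
Σ ṁᵢCp,ᵢTᵢ = 141×2.32×-3.55 + 198×2.32×-51.4 = -24772
Σ ṁᵢCp,ᵢ = 141×2.32 + 198×2.32 = 786.48
T_out = -24772 / 786.48 = -31.498 °C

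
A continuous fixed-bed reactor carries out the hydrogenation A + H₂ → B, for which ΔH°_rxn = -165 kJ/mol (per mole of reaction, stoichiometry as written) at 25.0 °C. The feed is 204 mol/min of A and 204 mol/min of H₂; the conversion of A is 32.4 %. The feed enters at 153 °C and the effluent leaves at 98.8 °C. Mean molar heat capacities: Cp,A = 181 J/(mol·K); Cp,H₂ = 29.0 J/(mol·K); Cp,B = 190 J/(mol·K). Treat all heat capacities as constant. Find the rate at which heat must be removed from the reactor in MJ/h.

Q_out = 800 MJ/h

Extent of reaction ξ = 0.324 × 204 = 66.096 mol/min
Reaction term: ξ·ΔH°_rxn = 66.096 × -165 = -10906 kJ/min
Sensible, feed 153→25 °C: -5483.5 kJ/min
Outlet flows (mol/min): A 137.9, H₂ 137.9, B 66.096
Sensible, products 25→98.8 °C: 3064 kJ/min
Q = ΔH = -13325 kJ/min = -222.09 kW
Heat removed = 799.52 MJ/h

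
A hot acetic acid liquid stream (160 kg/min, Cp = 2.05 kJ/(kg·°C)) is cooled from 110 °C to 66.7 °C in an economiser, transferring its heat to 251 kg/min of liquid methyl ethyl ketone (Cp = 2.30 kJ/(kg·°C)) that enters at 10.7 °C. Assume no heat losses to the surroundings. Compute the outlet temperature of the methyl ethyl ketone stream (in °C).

Heat released by hot stream: Q = 160 × 2.05 × (110 − 66.7) = 14202 kJ/min
Energy balance on cold side (adiabatic exchanger): Q = ṁ_c·Cp_c·(T_c,out − T_c,in)
T_c,out = 10.7 + 14202/(251 × 2.30) = 35.301 °C

T_c,out = 35.3 °C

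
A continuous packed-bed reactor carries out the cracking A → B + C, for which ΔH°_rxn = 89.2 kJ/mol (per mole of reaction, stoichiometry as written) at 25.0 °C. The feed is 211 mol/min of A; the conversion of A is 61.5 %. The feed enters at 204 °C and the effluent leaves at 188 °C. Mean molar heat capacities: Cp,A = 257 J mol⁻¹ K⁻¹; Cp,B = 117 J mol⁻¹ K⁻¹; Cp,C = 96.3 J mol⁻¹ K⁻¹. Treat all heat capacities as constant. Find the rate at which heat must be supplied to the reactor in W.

Q_in = 163000 W

Extent of reaction ξ = 0.615 × 211 = 129.76 mol/min
Reaction term: ξ·ΔH°_rxn = 129.76 × 89.2 = 11575 kJ/min
Sensible, feed 204→25 °C: -9706.6 kJ/min
Outlet flows (mol/min): A 81.235, B 129.76, C 129.76
Sensible, products 25→188 °C: 7914.7 kJ/min
Q = ΔH = 9783.1 kJ/min = 163.05 kW
Heat supplied = 163050 W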